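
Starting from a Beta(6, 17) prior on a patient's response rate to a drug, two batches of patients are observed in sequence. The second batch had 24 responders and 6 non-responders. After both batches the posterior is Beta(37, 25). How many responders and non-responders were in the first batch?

7 responders and 2 non-responders

Sequential conjugate updates are equivalent to a single update on the pooled data, so total successes = posterior α − prior α and total failures = posterior β − prior β.
Total across both batches: 37−6=31 responders, 25−17=8 non-responders.
Subtract the second batch: 31−24=7 responders and 8−6=2 non-responders.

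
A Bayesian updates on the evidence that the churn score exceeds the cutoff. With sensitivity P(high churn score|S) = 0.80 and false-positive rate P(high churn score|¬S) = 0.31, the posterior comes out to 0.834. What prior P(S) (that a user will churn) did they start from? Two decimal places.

Bayes' rule in odds form gives O(S|E) = O(S)·[P(E|S)/P(E|¬S)], hence O(S) = O(S|E)/LR.
Posterior odds = 0.834/(1−0.834) = 5.0241. LR = 0.80/0.31 = 2.5806.
Prior odds = 5.0241/2.5806 = 1.9469, so P(S) = 1.9469/(1+1.9469) ≈ 0.66.

P(S) = 0.66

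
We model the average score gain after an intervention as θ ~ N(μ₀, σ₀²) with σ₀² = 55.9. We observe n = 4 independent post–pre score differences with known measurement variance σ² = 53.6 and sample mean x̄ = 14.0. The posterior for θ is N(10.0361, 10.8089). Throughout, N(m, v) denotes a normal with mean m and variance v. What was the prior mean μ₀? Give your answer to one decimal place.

The posterior mean is a precision-weighted average: μ_n = (τ₀μ₀ + τ_data·x̄)/(τ₀+τ_data), with τ₀=1/σ₀² and τ_data=n/σ².
Here τ₀ = 1/55.9 = 0.017889 and τ_data = 4/53.6 = 0.074627, so τ_n = 0.092516.
Rearranging for μ₀: μ₀ = (μ_n·τ_n − τ_data·x̄)/τ₀ = (10.0361·0.092516 − 0.074627·14.0) / 0.017889 = -0.116278/0.017889 ≈ -6.5.

μ₀ = -6.5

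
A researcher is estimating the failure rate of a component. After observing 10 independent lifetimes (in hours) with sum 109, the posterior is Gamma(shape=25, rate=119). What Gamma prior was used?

Gamma(shape=15, rate=10)

Gamma–exponential conjugacy: posterior shape = α + n, posterior rate = β + Σtᵢ.
So α = 25 − 10 = 15 and β = 119 − 109 = 10.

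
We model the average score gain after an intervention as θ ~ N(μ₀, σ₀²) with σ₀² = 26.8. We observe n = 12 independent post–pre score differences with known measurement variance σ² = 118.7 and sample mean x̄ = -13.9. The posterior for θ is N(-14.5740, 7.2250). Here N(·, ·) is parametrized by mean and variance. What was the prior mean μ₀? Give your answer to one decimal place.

The posterior mean is a precision-weighted average: μ_n = (τ₀μ₀ + τ_data·x̄)/(τ₀+τ_data), with τ₀=1/σ₀² and τ_data=n/σ².
Here τ₀ = 1/26.8 = 0.037313 and τ_data = 12/118.7 = 0.101095, so τ_n = 0.138408.
Rearranging for μ₀: μ₀ = (μ_n·τ_n − τ_data·x̄)/τ₀ = (-14.5740·0.138408 − 0.101095·-13.9) / 0.037313 = -0.611938/0.037313 ≈ -16.4.

μ₀ = -16.4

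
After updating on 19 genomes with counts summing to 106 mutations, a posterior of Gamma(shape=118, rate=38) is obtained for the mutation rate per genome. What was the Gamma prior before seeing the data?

Gamma(shape=12, rate=19)

Gamma–Poisson conjugacy: posterior shape = α + Σxᵢ, posterior rate = β + n.
So α = 118 − 106 = 12 and β = 38 − 19 = 19.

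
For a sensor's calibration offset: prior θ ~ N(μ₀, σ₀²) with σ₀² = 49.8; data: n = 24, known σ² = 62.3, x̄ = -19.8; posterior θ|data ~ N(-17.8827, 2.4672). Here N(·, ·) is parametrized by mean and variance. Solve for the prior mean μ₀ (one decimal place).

With known observation variance, the Normal–Normal posterior has precision τ_n = τ₀ + n/σ² and mean μ_n = (τ₀μ₀ + (n/σ²)x̄)/τ_n.
Here τ₀ = 1/49.8 = 0.020080 and τ_data = 24/62.3 = 0.385233, so τ_n = 0.405313.
Rearranging for μ₀: μ₀ = (μ_n·τ_n − τ_data·x̄)/τ₀ = (-17.8827·0.405313 − 0.385233·-19.8) / 0.020080 = 0.379523/0.020080 ≈ 18.9.

μ₀ = 18.9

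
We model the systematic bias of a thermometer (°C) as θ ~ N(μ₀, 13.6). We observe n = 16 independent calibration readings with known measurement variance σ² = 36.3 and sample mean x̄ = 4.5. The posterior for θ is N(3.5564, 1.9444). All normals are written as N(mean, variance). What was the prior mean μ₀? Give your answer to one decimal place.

The posterior mean is a precision-weighted average: μ_n = (τ₀μ₀ + τ_data·x̄)/(τ₀+τ_data), with τ₀=1/σ₀² and τ_data=n/σ².
Here τ₀ = 1/13.6 = 0.073529 and τ_data = 16/36.3 = 0.440771, so τ_n = 0.514300.
Rearranging for μ₀: μ₀ = (μ_n·τ_n − τ_data·x̄)/τ₀ = (3.5564·0.514300 − 0.440771·4.5) / 0.073529 = -0.154413/0.073529 ≈ -2.1.

μ₀ = -2.1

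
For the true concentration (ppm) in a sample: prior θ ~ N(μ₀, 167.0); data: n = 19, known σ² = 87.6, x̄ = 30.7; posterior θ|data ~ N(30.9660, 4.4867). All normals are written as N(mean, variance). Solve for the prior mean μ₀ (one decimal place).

With known observation variance, the Normal–Normal posterior has precision τ_n = τ₀ + n/σ² and mean μ_n = (τ₀μ₀ + (n/σ²)x̄)/τ_n.
Here τ₀ = 1/167.0 = 0.005988 and τ_data = 19/87.6 = 0.216895, so τ_n = 0.222883.
Rearranging for μ₀: μ₀ = (μ_n·τ_n − τ_data·x̄)/τ₀ = (30.9660·0.222883 − 0.216895·30.7) / 0.005988 = 0.243118/0.005988 ≈ 40.6.

μ₀ = 40.6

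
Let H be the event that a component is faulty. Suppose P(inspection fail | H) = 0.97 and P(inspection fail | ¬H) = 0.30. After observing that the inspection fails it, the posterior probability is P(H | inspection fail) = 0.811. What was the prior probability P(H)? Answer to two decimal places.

Bayes' rule in odds form gives O(H|E) = O(H)·[P(E|H)/P(E|¬H)], hence O(H) = O(H|E)/LR.
Posterior odds = 0.811/(1−0.811) = 4.2910. LR = 0.97/0.30 = 3.2333.
Prior odds = 4.2910/3.2333 = 1.3271, so P(H) = 1.3271/(1+1.3271) ≈ 0.57.

P(H) = 0.57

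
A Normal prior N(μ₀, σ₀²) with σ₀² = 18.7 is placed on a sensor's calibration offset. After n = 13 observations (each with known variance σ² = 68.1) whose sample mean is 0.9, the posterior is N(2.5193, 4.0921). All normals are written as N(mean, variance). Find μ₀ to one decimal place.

The posterior mean is a precision-weighted average: μ_n = (τ₀μ₀ + τ_data·x̄)/(τ₀+τ_data), with τ₀=1/σ₀² and τ_data=n/σ².
Here τ₀ = 1/18.7 = 0.053476 and τ_data = 13/68.1 = 0.190896, so τ_n = 0.244372.
Rearranging for μ₀: μ₀ = (μ_n·τ_n − τ_data·x̄)/τ₀ = (2.5193·0.244372 − 0.190896·0.9) / 0.053476 = 0.443840/0.053476 ≈ 8.3.

μ₀ = 8.3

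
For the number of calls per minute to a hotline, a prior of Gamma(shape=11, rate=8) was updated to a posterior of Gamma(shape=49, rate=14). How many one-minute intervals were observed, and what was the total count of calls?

n = 6 one-minute intervals with total 38 calls

A Gamma(α, β) prior (rate parametrization) on a Poisson rate with n observations summing to S gives posterior Gamma(α+S, β+n).
Matching: Σxᵢ = 49 − 11 = 38 and n = 14 − 8 = 6.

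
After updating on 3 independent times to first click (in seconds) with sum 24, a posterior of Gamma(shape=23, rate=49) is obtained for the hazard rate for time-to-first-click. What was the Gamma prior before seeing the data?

Gamma(shape=20, rate=25)

Gamma–exponential conjugacy: posterior shape = α + n, posterior rate = β + Σtᵢ.
So α = 23 − 3 = 20 and β = 49 − 24 = 25.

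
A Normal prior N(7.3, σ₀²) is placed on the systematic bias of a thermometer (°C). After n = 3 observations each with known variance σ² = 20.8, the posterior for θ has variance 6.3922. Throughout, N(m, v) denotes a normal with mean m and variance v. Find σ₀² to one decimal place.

For the Normal–Normal model with known σ², precisions add: τ_n = τ₀ + n/σ².
So 1/σ₀² = 1/6.3922 − 3/20.8 = 0.156441 − 0.144231 = 0.012210.
Hence σ₀² = 1/0.012210 ≈ 81.9.

σ₀² = 81.9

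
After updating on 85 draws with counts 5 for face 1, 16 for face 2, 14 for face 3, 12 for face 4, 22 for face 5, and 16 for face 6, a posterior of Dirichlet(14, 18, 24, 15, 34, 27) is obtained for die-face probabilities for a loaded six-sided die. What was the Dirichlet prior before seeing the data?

For a Dirichlet(α) prior with multinomial counts c, the posterior is Dirichlet(α + c) componentwise.
Subtract each count from the matching posterior parameter: 14−5=9, 18−16=2, 24−14=10, 15−12=3, 34−22=12, 27−16=11.

Dirichlet(9, 2, 10, 3, 12, 11)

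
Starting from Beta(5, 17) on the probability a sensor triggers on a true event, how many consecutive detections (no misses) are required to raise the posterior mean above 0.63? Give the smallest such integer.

After k detections and 0 misses the posterior is Beta(5+k, 17), with mean (5+k)/(5+17+k).
Set (5+k)/(22+k) > 0.63 and solve: k > (0.63·22 − 5)/(1 − 0.63) = 23.946.
The smallest integer exceeding 23.946 is 24.

k = 24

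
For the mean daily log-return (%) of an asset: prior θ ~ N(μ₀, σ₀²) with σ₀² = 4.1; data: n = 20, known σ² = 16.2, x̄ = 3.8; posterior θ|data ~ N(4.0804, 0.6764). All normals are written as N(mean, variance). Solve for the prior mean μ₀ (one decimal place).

The posterior mean is a precision-weighted average: μ_n = (τ₀μ₀ + τ_data·x̄)/(τ₀+τ_data), with τ₀=1/σ₀² and τ_data=n/σ².
Here τ₀ = 1/4.1 = 0.243902 and τ_data = 20/16.2 = 1.234568, so τ_n = 1.478470.
Rearranging for μ₀: μ₀ = (μ_n·τ_n − τ_data·x̄)/τ₀ = (4.0804·1.478470 − 1.234568·3.8) / 0.243902 = 1.341391/0.243902 ≈ 5.5.

μ₀ = 5.5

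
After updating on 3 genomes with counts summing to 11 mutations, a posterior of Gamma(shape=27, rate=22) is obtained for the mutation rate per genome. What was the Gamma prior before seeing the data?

A Gamma(α, β) prior (rate parametrization) on a Poisson rate with n observations summing to S gives posterior Gamma(α+S, β+n).
So α = 27 − 11 = 16 and β = 22 − 3 = 19.

Gamma(shape=16, rate=19)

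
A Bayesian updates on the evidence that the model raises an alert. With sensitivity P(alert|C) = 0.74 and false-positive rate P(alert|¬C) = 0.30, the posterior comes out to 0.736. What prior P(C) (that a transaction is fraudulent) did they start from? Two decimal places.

In odds form, posterior odds = prior odds × likelihood ratio, so prior odds = posterior odds ÷ LR.
Posterior odds = 0.736/(1−0.736) = 2.7879. LR = 0.74/0.30 = 2.4667.
Prior odds = 2.7879/2.4667 = 1.1302, so P(C) = 1.1302/(1+1.1302) ≈ 0.53.

P(C) = 0.53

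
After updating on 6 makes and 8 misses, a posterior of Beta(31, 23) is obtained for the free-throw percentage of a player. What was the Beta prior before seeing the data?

Beta(25, 15)

Under Beta–binomial conjugacy the posterior parameters are (a+s, b+f).
So a = 31 − 6 = 25 and b = 23 − 8 = 15.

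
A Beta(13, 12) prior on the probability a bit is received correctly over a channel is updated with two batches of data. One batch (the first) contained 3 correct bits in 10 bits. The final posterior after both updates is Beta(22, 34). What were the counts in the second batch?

6 correct bits and 15 errors

Because Beta–binomial updating is additive in the counts, the combined data contributed (α_post−α_prior, β_post−β_prior) successes and failures.
Total across both batches: 22−13=9 correct bits, 34−12=22 errors.
Subtract the first batch: 9−3=6 correct bits and 22−7=15 errors.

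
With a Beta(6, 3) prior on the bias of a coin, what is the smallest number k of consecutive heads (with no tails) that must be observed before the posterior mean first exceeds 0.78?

k = 5

After k heads and 0 tails the posterior is Beta(6+k, 3), with mean (6+k)/(6+3+k).
Set (6+k)/(9+k) > 0.78 and solve: k > (0.78·9 − 6)/(1 − 0.78) = 4.636.
The smallest integer exceeding 4.636 is 5.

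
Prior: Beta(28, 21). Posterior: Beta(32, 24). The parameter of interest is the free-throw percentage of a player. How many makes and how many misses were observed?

Beta is conjugate to the binomial likelihood: posterior = Beta(a+s, b+f).
Match parameters: s=32−28=4, f=24−21=3.

4 makes and 3 misses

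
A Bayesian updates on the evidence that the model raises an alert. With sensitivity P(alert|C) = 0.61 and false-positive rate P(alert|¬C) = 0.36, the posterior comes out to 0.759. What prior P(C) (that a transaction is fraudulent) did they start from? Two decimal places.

Bayes' rule in odds form gives O(C|E) = O(C)·[P(E|C)/P(E|¬C)], hence O(C) = O(C|E)/LR.
Posterior odds = 0.759/(1−0.759) = 3.1494. LR = 0.61/0.36 = 1.6944.
Prior odds = 3.1494/1.6944 = 1.8587, so P(C) = 1.8587/(1+1.8587) ≈ 0.65.

P(C) = 0.65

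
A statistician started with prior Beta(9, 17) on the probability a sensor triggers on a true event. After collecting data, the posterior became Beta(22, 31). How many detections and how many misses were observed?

Under Beta–binomial conjugacy the posterior parameters are (α+s, β+f).
Match parameters: s=22−9=13, f=31−17=14.

13 detections and 14 misses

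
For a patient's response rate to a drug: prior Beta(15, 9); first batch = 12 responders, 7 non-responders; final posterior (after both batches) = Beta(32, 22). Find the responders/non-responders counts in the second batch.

5 responders and 6 non-responders

Sequential conjugate updates are equivalent to a single update on the pooled data, so total successes = posterior α − prior α and total failures = posterior β − prior β.
Total across both batches: 32−15=17 responders, 22−9=13 non-responders.
Subtract the first batch: 17−12=5 responders and 13−7=6 non-responders.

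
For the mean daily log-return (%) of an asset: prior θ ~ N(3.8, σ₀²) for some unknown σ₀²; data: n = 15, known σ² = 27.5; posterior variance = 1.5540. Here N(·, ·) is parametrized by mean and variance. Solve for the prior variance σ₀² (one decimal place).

For the Normal–Normal model with known σ², precisions add: τ_n = τ₀ + n/σ².
So 1/σ₀² = 1/1.5540 − 15/27.5 = 0.643501 − 0.545455 = 0.098046.
Hence σ₀² = 1/0.098046 ≈ 10.2.

σ₀² = 10.2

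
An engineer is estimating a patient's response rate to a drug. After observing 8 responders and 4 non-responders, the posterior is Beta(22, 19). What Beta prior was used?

Beta(14, 15)

A Beta(a, b) prior with s successes and f failures in binomial data gives a Beta(a+s, b+f) posterior.
Subtract the data counts: 22−8=14, 19−4=15.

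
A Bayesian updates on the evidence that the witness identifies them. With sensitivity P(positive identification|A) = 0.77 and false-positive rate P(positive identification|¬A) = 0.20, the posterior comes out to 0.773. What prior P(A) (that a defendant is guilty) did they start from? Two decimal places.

P(A) = 0.47

Bayes' rule in odds form gives O(A|E) = O(A)·[P(E|A)/P(E|¬A)], hence O(A) = O(A|E)/LR.
Posterior odds = 0.773/(1−0.773) = 3.4053. LR = 0.77/0.20 = 3.8500.
Prior odds = 3.4053/3.8500 = 0.8845, so P(A) = 0.8845/(1+0.8845) ≈ 0.47.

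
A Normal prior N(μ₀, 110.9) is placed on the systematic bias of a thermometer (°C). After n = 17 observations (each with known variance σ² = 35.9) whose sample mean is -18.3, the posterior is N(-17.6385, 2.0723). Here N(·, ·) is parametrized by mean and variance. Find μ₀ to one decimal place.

μ₀ = 17.1

The posterior mean is a precision-weighted average: μ_n = (τ₀μ₀ + τ_data·x̄)/(τ₀+τ_data), with τ₀=1/σ₀² and τ_data=n/σ².
Here τ₀ = 1/110.9 = 0.009017 and τ_data = 17/35.9 = 0.473538, so τ_n = 0.482555.
Rearranging for μ₀: μ₀ = (μ_n·τ_n − τ_data·x̄)/τ₀ = (-17.6385·0.482555 − 0.473538·-18.3) / 0.009017 = 0.154199/0.009017 ≈ 17.1.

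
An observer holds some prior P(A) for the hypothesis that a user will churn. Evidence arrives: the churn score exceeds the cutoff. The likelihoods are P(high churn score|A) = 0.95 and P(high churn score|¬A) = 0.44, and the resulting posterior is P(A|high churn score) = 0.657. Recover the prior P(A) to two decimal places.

P(A) = 0.47

In odds form, posterior odds = prior odds × likelihood ratio, so prior odds = posterior odds ÷ LR.
Posterior odds = 0.657/(1−0.657) = 1.9155. LR = 0.95/0.44 = 2.1591.
Prior odds = 1.9155/2.1591 = 0.8872, so P(A) = 0.8872/(1+0.8872) ≈ 0.47.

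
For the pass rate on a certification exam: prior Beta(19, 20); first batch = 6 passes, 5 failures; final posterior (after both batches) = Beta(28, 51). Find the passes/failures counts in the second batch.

3 passes and 26 failures

Sequential conjugate updates are equivalent to a single update on the pooled data, so total successes = posterior α − prior α and total failures = posterior β − prior β.
Total across both batches: 28−19=9 passes, 51−20=31 failures.
Subtract the first batch: 9−6=3 passes and 31−5=26 failures.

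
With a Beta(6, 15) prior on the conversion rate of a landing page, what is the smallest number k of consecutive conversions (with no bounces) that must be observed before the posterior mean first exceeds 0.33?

After k conversions and 0 bounces the posterior is Beta(6+k, 15), with mean (6+k)/(6+15+k).
Set (6+k)/(21+k) > 0.33 and solve: k > (0.33·21 − 6)/(1 − 0.33) = 1.388.
The smallest integer exceeding 1.388 is 2.

k = 2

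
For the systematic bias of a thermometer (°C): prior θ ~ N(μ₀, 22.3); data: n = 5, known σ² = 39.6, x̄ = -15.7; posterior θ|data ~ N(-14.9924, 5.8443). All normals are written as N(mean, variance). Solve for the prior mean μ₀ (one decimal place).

μ₀ = -13.0

The posterior mean is a precision-weighted average: μ_n = (τ₀μ₀ + τ_data·x̄)/(τ₀+τ_data), with τ₀=1/σ₀² and τ_data=n/σ².
Here τ₀ = 1/22.3 = 0.044843 and τ_data = 5/39.6 = 0.126263, so τ_n = 0.171106.
Rearranging for μ₀: μ₀ = (μ_n·τ_n − τ_data·x̄)/τ₀ = (-14.9924·0.171106 − 0.126263·-15.7) / 0.044843 = -0.582960/0.044843 ≈ -13.0.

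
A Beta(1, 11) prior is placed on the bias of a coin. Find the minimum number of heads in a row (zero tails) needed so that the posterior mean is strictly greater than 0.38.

k = 6

After k heads and 0 tails the posterior is Beta(1+k, 11), with mean (1+k)/(1+11+k).
Set (1+k)/(12+k) > 0.38 and solve: k > (0.38·12 − 1)/(1 − 0.38) = 5.742.
The smallest integer exceeding 5.742 is 6.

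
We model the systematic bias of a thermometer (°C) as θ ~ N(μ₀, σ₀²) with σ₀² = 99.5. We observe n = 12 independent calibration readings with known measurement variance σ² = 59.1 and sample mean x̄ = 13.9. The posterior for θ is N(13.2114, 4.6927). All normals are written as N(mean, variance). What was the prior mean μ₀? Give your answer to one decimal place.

μ₀ = -0.7

With known observation variance, the Normal–Normal posterior has precision τ_n = τ₀ + n/σ² and mean μ_n = (τ₀μ₀ + (n/σ²)x̄)/τ_n.
Here τ₀ = 1/99.5 = 0.010050 and τ_data = 12/59.1 = 0.203046, so τ_n = 0.213096.
Rearranging for μ₀: μ₀ = (μ_n·τ_n − τ_data·x̄)/τ₀ = (13.2114·0.213096 − 0.203046·13.9) / 0.010050 = -0.007043/0.010050 ≈ -0.7.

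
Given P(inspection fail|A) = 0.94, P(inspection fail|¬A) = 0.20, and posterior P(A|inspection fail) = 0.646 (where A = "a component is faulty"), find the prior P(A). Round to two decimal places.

P(A) = 0.28

In odds form, posterior odds = prior odds × likelihood ratio, so prior odds = posterior odds ÷ LR.
Posterior odds = 0.646/(1−0.646) = 1.8249. LR = 0.94/0.20 = 4.7000.
Prior odds = 1.8249/4.7000 = 0.3883, so P(A) = 0.3883/(1+0.3883) ≈ 0.28.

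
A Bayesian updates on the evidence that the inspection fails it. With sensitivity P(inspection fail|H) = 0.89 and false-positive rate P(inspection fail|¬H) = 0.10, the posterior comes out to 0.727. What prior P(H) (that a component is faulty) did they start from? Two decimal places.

Bayes' rule in odds form gives O(H|E) = O(H)·[P(E|H)/P(E|¬H)], hence O(H) = O(H|E)/LR.
Posterior odds = 0.727/(1−0.727) = 2.6630. LR = 0.89/0.10 = 8.9000.
Prior odds = 2.6630/8.9000 = 0.2992, so P(H) = 0.2992/(1+0.2992) ≈ 0.23.

P(H) = 0.23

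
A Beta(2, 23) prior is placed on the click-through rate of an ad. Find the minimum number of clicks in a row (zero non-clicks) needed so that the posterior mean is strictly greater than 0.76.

k = 71

After k clicks and 0 non-clicks the posterior is Beta(2+k, 23), with mean (2+k)/(2+23+k).
Set (2+k)/(25+k) > 0.76 and solve: k > (0.76·25 − 2)/(1 − 0.76) = 70.833.
The smallest integer exceeding 70.833 is 71, and checking k=71: (73)/(96) = 0.7604 > 0.76.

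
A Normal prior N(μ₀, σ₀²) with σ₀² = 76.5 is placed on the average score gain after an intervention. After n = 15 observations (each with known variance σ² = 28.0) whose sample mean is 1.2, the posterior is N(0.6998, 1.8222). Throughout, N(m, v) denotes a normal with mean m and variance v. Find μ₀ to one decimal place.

μ₀ = -19.8

The posterior mean is a precision-weighted average: μ_n = (τ₀μ₀ + τ_data·x̄)/(τ₀+τ_data), with τ₀=1/σ₀² and τ_data=n/σ².
Here τ₀ = 1/76.5 = 0.013072 and τ_data = 15/28.0 = 0.535714, so τ_n = 0.548786.
Rearranging for μ₀: μ₀ = (μ_n·τ_n − τ_data·x̄)/τ₀ = (0.6998·0.548786 − 0.535714·1.2) / 0.013072 = -0.258816/0.013072 ≈ -19.8.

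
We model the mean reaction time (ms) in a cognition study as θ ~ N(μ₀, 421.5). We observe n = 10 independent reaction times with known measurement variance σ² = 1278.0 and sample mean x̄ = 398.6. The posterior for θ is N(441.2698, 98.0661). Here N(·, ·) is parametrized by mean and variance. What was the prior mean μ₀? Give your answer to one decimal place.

With known observation variance, the Normal–Normal posterior has precision τ_n = τ₀ + n/σ² and mean μ_n = (τ₀μ₀ + (n/σ²)x̄)/τ_n.
Here τ₀ = 1/421.5 = 0.002372 and τ_data = 10/1278.0 = 0.007825, so τ_n = 0.010197.
Rearranging for μ₀: μ₀ = (μ_n·τ_n − τ_data·x̄)/τ₀ = (441.2698·0.010197 − 0.007825·398.6) / 0.002372 = 1.380583/0.002372 ≈ 582.0.

μ₀ = 582.0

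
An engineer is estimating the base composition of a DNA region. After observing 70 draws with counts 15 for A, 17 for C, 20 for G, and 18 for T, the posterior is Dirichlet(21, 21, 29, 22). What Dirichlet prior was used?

For a Dirichlet(α) prior with multinomial counts c, the posterior is Dirichlet(α + c) componentwise.
Subtract each count from the matching posterior parameter: 21−15=6, 21−17=4, 29−20=9, 22−18=4.

Dirichlet(6, 4, 9, 4)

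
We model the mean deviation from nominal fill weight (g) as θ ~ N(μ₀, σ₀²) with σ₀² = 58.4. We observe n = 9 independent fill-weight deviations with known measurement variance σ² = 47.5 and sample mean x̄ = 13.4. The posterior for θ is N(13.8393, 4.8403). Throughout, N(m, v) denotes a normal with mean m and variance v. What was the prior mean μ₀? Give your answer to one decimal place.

With known observation variance, the Normal–Normal posterior has precision τ_n = τ₀ + n/σ² and mean μ_n = (τ₀μ₀ + (n/σ²)x̄)/τ_n.
Here τ₀ = 1/58.4 = 0.017123 and τ_data = 9/47.5 = 0.189474, so τ_n = 0.206597.
Rearranging for μ₀: μ₀ = (μ_n·τ_n − τ_data·x̄)/τ₀ = (13.8393·0.206597 − 0.189474·13.4) / 0.017123 = 0.320206/0.017123 ≈ 18.7.

μ₀ = 18.7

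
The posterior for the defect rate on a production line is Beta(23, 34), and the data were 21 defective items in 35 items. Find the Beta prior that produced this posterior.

Beta(2, 20)

A Beta(a, b) prior with s successes and f failures in binomial data gives a Beta(a+s, b+f) posterior.
Subtract the data counts: 23−21=2, 34−14=20.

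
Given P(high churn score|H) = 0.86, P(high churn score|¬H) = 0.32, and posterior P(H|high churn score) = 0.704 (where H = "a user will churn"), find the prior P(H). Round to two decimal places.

P(H) = 0.47

Bayes' rule in odds form gives O(H|E) = O(H)·[P(E|H)/P(E|¬H)], hence O(H) = O(H|E)/LR.
Posterior odds = 0.704/(1−0.704) = 2.3784. LR = 0.86/0.32 = 2.6875.
Prior odds = 2.3784/2.6875 = 0.8850, so P(H) = 0.8850/(1+0.8850) ≈ 0.47.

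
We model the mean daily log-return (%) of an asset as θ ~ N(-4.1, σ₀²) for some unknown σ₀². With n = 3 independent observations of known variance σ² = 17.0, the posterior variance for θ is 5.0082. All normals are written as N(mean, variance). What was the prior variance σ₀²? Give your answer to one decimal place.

σ₀² = 43.1

Posterior precision equals prior precision plus data precision: 1/σ_n² = 1/σ₀² + n/σ².
So 1/σ₀² = 1/5.0082 − 3/17.0 = 0.199673 − 0.176471 = 0.023202.
Hence σ₀² = 1/0.023202 ≈ 43.1.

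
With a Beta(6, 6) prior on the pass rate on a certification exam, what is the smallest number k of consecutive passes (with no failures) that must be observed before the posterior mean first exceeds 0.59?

After k passes and 0 failures the posterior is Beta(6+k, 6), with mean (6+k)/(6+6+k).
Set (6+k)/(12+k) > 0.59 and solve: k > (0.59·12 − 6)/(1 − 0.59) = 2.634.
The smallest integer exceeding 2.634 is 3, and checking k=3: (9)/(15) = 0.6000 > 0.59.

k = 3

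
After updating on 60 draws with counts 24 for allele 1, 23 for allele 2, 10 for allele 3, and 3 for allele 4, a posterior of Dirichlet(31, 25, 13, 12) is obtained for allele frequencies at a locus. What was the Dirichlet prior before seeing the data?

For a Dirichlet(α) prior with multinomial counts c, the posterior is Dirichlet(α + c) componentwise.
Subtract each count from the matching posterior parameter: 31−24=7, 25−23=2, 13−10=3, 12−3=9.

Dirichlet(7, 2, 3, 9)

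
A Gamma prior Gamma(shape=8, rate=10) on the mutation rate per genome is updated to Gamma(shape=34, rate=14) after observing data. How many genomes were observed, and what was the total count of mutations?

n = 4 genomes with total 26 mutations

Gamma–Poisson conjugacy: posterior shape = α + Σxᵢ, posterior rate = β + n.
Matching: Σxᵢ = 34 − 8 = 26 and n = 14 − 10 = 4.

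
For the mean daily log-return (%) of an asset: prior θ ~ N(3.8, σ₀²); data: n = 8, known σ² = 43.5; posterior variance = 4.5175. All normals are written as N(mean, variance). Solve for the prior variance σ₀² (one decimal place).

σ₀² = 26.7

For the Normal–Normal model with known σ², precisions add: τ_n = τ₀ + n/σ².
So 1/σ₀² = 1/4.5175 − 8/43.5 = 0.221361 − 0.183908 = 0.037453.
Hence σ₀² = 1/0.037453 ≈ 26.7.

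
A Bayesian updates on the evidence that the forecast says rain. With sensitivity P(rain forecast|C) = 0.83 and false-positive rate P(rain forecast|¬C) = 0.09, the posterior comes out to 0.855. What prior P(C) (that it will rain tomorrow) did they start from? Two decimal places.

P(C) = 0.39

In odds form, posterior odds = prior odds × likelihood ratio, so prior odds = posterior odds ÷ LR.
Posterior odds = 0.855/(1−0.855) = 5.8966. LR = 0.83/0.09 = 9.2222.
Prior odds = 5.8966/9.2222 = 0.6394, so P(C) = 0.6394/(1+0.6394) ≈ 0.39.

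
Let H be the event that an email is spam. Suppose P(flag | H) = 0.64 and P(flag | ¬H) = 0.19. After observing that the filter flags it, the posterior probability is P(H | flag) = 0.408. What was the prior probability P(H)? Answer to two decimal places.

P(H) = 0.17

In odds form, posterior odds = prior odds × likelihood ratio, so prior odds = posterior odds ÷ LR.
Posterior odds = 0.408/(1−0.408) = 0.6892. LR = 0.64/0.19 = 3.3684.
Prior odds = 0.6892/3.3684 = 0.2046, so P(H) = 0.2046/(1+0.2046) ≈ 0.17.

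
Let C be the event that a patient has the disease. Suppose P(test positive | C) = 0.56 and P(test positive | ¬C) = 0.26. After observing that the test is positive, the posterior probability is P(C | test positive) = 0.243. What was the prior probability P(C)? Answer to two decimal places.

In odds form, posterior odds = prior odds × likelihood ratio, so prior odds = posterior odds ÷ LR.
Posterior odds = 0.243/(1−0.243) = 0.3210. LR = 0.56/0.26 = 2.1538.
Prior odds = 0.3210/2.1538 = 0.1490, so P(C) = 0.1490/(1+0.1490) ≈ 0.13.

P(C) = 0.13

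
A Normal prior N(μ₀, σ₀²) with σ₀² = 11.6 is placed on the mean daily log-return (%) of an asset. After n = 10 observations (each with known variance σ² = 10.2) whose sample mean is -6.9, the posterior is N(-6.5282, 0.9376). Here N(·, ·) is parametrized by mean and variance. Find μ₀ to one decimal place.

μ₀ = -2.3

The posterior mean is a precision-weighted average: μ_n = (τ₀μ₀ + τ_data·x̄)/(τ₀+τ_data), with τ₀=1/σ₀² and τ_data=n/σ².
Here τ₀ = 1/11.6 = 0.086207 and τ_data = 10/10.2 = 0.980392, so τ_n = 1.066599.
Rearranging for μ₀: μ₀ = (μ_n·τ_n − τ_data·x̄)/τ₀ = (-6.5282·1.066599 − 0.980392·-6.9) / 0.086207 = -0.198267/0.086207 ≈ -2.3.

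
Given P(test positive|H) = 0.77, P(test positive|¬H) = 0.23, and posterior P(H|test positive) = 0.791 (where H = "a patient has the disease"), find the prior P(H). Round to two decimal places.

P(H) = 0.53

Bayes' rule in odds form gives O(H|E) = O(H)·[P(E|H)/P(E|¬H)], hence O(H) = O(H|E)/LR.
Posterior odds = 0.791/(1−0.791) = 3.7847. LR = 0.77/0.23 = 3.3478.
Prior odds = 3.7847/3.3478 = 1.1305, so P(H) = 1.1305/(1+1.1305) ≈ 0.53.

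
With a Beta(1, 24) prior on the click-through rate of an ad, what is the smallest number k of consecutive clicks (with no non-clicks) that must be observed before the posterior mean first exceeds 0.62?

k = 39

After k clicks and 0 non-clicks the posterior is Beta(1+k, 24), with mean (1+k)/(1+24+k).
Set (1+k)/(25+k) > 0.62 and solve: k > (0.62·25 − 1)/(1 − 0.62) = 38.158.
The smallest integer exceeding 38.158 is 39.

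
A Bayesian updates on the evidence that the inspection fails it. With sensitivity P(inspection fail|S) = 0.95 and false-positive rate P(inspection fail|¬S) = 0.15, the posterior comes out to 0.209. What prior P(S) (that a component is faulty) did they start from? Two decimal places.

P(S) = 0.04

Bayes' rule in odds form gives O(S|E) = O(S)·[P(E|S)/P(E|¬S)], hence O(S) = O(S|E)/LR.
Posterior odds = 0.209/(1−0.209) = 0.2642. LR = 0.95/0.15 = 6.3333.
Prior odds = 0.2642/6.3333 = 0.0417, so P(S) = 0.0417/(1+0.0417) ≈ 0.04.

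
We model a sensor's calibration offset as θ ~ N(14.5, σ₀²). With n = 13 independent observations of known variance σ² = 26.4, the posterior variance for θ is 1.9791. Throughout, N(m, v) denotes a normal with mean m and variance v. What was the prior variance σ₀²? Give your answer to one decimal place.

σ₀² = 77.8

For the Normal–Normal model with known σ², precisions add: τ_n = τ₀ + n/σ².
So 1/σ₀² = 1/1.9791 − 13/26.4 = 0.505280 − 0.492424 = 0.012856.
Hence σ₀² = 1/0.012856 ≈ 77.8.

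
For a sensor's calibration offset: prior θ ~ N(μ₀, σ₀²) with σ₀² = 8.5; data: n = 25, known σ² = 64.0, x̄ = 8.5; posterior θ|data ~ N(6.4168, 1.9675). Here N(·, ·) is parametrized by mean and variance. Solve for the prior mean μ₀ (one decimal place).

The posterior mean is a precision-weighted average: μ_n = (τ₀μ₀ + τ_data·x̄)/(τ₀+τ_data), with τ₀=1/σ₀² and τ_data=n/σ².
Here τ₀ = 1/8.5 = 0.117647 and τ_data = 25/64.0 = 0.390625, so τ_n = 0.508272.
Rearranging for μ₀: μ₀ = (μ_n·τ_n − τ_data·x̄)/τ₀ = (6.4168·0.508272 − 0.390625·8.5) / 0.117647 = -0.058833/0.117647 ≈ -0.5.

μ₀ = -0.5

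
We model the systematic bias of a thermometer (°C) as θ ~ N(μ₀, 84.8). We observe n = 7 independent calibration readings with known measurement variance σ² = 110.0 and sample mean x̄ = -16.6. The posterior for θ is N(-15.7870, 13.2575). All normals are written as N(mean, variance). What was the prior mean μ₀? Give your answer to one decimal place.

μ₀ = -11.4

With known observation variance, the Normal–Normal posterior has precision τ_n = τ₀ + n/σ² and mean μ_n = (τ₀μ₀ + (n/σ²)x̄)/τ_n.
Here τ₀ = 1/84.8 = 0.011792 and τ_data = 7/110.0 = 0.063636, so τ_n = 0.075428.
Rearranging for μ₀: μ₀ = (μ_n·τ_n − τ_data·x̄)/τ₀ = (-15.7870·0.075428 − 0.063636·-16.6) / 0.011792 = -0.134424/0.011792 ≈ -11.4.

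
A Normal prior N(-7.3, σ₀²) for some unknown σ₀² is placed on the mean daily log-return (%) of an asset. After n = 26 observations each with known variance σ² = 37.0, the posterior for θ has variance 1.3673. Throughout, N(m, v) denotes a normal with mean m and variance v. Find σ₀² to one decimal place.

σ₀² = 34.9

Posterior precision equals prior precision plus data precision: 1/σ_n² = 1/σ₀² + n/σ².
So 1/σ₀² = 1/1.3673 − 26/37.0 = 0.731368 − 0.702703 = 0.028665.
Hence σ₀² = 1/0.028665 ≈ 34.9.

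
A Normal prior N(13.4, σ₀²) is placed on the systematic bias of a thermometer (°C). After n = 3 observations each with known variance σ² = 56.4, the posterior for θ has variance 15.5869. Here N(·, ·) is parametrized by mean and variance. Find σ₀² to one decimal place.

σ₀² = 91.2

For the Normal–Normal model with known σ², precisions add: τ_n = τ₀ + n/σ².
So 1/σ₀² = 1/15.5869 − 3/56.4 = 0.064156 − 0.053191 = 0.010965.
Hence σ₀² = 1/0.010965 ≈ 91.2.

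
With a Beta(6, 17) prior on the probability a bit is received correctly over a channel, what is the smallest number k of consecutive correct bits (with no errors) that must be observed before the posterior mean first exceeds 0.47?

k = 10

After k correct bits and 0 errors the posterior is Beta(6+k, 17), with mean (6+k)/(6+17+k).
Set (6+k)/(23+k) > 0.47 and solve: k > (0.47·23 − 6)/(1 − 0.47) = 9.075.
The smallest integer exceeding 9.075 is 10, and checking k=10: (16)/(33) = 0.4848 > 0.47.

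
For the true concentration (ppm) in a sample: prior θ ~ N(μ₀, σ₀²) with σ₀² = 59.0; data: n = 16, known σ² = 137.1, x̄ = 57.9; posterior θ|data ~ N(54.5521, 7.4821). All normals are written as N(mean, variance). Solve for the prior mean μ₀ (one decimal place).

With known observation variance, the Normal–Normal posterior has precision τ_n = τ₀ + n/σ² and mean μ_n = (τ₀μ₀ + (n/σ²)x̄)/τ_n.
Here τ₀ = 1/59.0 = 0.016949 and τ_data = 16/137.1 = 0.116703, so τ_n = 0.133652.
Rearranging for μ₀: μ₀ = (μ_n·τ_n − τ_data·x̄)/τ₀ = (54.5521·0.133652 − 0.116703·57.9) / 0.016949 = 0.533894/0.016949 ≈ 31.5.

μ₀ = 31.5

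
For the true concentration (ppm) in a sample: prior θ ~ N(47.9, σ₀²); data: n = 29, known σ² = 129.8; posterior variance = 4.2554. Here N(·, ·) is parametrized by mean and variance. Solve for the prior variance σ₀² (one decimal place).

σ₀² = 86.4

For the Normal–Normal model with known σ², precisions add: τ_n = τ₀ + n/σ².
So 1/σ₀² = 1/4.2554 − 29/129.8 = 0.234996 − 0.223421 = 0.011575.
Hence σ₀² = 1/0.011575 ≈ 86.4.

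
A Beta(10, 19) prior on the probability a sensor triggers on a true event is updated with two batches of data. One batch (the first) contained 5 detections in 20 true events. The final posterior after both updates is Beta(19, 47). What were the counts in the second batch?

4 detections and 13 misses

Sequential conjugate updates are equivalent to a single update on the pooled data, so total successes = posterior α − prior α and total failures = posterior β − prior β.
Total across both batches: 19−10=9 detections, 47−19=28 misses.
Subtract the first batch: 9−5=4 detections and 28−15=13 misses.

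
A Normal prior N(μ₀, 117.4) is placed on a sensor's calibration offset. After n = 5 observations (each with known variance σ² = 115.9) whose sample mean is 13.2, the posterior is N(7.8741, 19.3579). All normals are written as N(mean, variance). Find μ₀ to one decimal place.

μ₀ = -19.1

With known observation variance, the Normal–Normal posterior has precision τ_n = τ₀ + n/σ² and mean μ_n = (τ₀μ₀ + (n/σ²)x̄)/τ_n.
Here τ₀ = 1/117.4 = 0.008518 and τ_data = 5/115.9 = 0.043141, so τ_n = 0.051659.
Rearranging for μ₀: μ₀ = (μ_n·τ_n − τ_data·x̄)/τ₀ = (7.8741·0.051659 − 0.043141·13.2) / 0.008518 = -0.162693/0.008518 ≈ -19.1.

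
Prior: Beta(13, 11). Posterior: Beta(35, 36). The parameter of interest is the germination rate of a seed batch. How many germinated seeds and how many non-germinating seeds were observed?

22 germinated seeds and 25 non-germinating seeds

Under Beta–binomial conjugacy the posterior parameters are (a+s, b+f).
Match parameters: s=35−13=22, f=36−11=25.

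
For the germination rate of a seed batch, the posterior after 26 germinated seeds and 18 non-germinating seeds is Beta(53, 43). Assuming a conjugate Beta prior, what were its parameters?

Beta(27, 25)

A Beta(a, b) prior with s successes and f failures in binomial data gives a Beta(a+s, b+f) posterior.
Subtract the data counts: 53−26=27, 43−18=25.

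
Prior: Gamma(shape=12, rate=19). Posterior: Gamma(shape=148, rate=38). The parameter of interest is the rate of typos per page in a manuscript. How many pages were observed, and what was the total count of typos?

A Gamma(α, β) prior (rate parametrization) on a Poisson rate with n observations summing to S gives posterior Gamma(α+S, β+n).
Matching: Σxᵢ = 148 − 12 = 136 and n = 38 − 19 = 19.

n = 19 pages with total 136 typos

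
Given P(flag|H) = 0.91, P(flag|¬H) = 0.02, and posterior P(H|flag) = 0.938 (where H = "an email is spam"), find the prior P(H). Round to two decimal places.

In odds form, posterior odds = prior odds × likelihood ratio, so prior odds = posterior odds ÷ LR.
Posterior odds = 0.938/(1−0.938) = 15.1290. LR = 0.91/0.02 = 45.5000.
Prior odds = 15.1290/45.5000 = 0.3325, so P(H) = 0.3325/(1+0.3325) ≈ 0.25.

P(H) = 0.25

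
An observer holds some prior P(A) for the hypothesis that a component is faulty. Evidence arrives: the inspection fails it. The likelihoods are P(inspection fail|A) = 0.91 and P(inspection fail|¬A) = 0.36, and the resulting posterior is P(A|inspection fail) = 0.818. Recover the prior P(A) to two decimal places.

P(A) = 0.64

Bayes' rule in odds form gives O(A|E) = O(A)·[P(E|A)/P(E|¬A)], hence O(A) = O(A|E)/LR.
Posterior odds = 0.818/(1−0.818) = 4.4945. LR = 0.91/0.36 = 2.5278.
Prior odds = 4.4945/2.5278 = 1.7780, so P(A) = 1.7780/(1+1.7780) ≈ 0.64.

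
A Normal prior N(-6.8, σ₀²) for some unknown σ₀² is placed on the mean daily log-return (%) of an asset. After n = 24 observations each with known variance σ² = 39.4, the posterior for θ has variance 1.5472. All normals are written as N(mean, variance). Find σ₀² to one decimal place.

For the Normal–Normal model with known σ², precisions add: τ_n = τ₀ + n/σ².
So 1/σ₀² = 1/1.5472 − 24/39.4 = 0.646329 − 0.609137 = 0.037192.
Hence σ₀² = 1/0.037192 ≈ 26.9.

σ₀² = 26.9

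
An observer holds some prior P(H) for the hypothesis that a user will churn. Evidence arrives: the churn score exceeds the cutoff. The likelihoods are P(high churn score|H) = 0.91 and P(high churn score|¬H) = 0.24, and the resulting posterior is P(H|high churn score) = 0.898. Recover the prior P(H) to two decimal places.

Bayes' rule in odds form gives O(H|E) = O(H)·[P(E|H)/P(E|¬H)], hence O(H) = O(H|E)/LR.
Posterior odds = 0.898/(1−0.898) = 8.8039. LR = 0.91/0.24 = 3.7917.
Prior odds = 8.8039/3.7917 = 2.3219, so P(H) = 2.3219/(1+2.3219) ≈ 0.70.

P(H) = 0.70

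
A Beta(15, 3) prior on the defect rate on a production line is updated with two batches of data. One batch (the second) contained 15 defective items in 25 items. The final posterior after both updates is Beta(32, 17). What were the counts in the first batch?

2 defective items and 4 good items

Because Beta–binomial updating is additive in the counts, the combined data contributed (α_post−α_prior, β_post−β_prior) successes and failures.
Total across both batches: 32−15=17 defective items, 17−3=14 good items.
Subtract the second batch: 17−15=2 defective items and 14−10=4 good items.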